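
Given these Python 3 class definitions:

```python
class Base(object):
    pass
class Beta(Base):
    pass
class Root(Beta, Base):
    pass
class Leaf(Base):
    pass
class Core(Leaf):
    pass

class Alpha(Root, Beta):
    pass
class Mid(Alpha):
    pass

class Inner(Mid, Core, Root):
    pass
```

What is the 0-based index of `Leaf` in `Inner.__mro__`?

6

L[Inner] = Inner + merge(L[Mid], L[Core], L[Root], [Mid Core Root])
  take Mid:  [Mid Alpha Root Beta Base object] + [Core Leaf Base object] + [Root Beta Base object] + [Mid Core Root]
  take Alpha:  [Alpha Root Beta Base object] + [Core Leaf Base object] + [Root Beta Base object] + [Core Root]
  take Core:  [Root Beta Base object] + [Core Leaf Base object] + [Root Beta Base object] + [Core Root]
  take Root:  [Root Beta Base object] + [Leaf Base object] + [Root Beta Base object] + [Root]
  take Beta:  [Beta Base object] + [Leaf Base object] + [Beta Base object]
  take Leaf:  [Base object] + [Leaf Base object] + [Base object]
  take Base:  [Base object] + [Base object] + [Base object]
  take object:  [object] + [object] + [object]
MRO: Inner Mid Alpha Core Root Beta Leaf Base object
Leaf sits at index 6.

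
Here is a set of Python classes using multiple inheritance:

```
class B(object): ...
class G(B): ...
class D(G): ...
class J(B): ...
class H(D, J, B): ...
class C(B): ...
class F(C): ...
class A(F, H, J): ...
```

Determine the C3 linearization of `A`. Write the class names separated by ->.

A -> F -> C -> H -> D -> G -> J -> B -> object

L[A] = A + merge(L[F], L[H], L[J], [F H J])
  take F:  [F C B object] + [H D G J B object] + [J B object] + [F H J]
  take C:  [C B object] + [H D G J B object] + [J B object] + [H J]
  take H:  [B object] + [H D G J B object] + [J B object] + [H J]
  take D:  [B object] + [D G J B object] + [J B object] + [J]
  take G:  [B object] + [G J B object] + [J B object] + [J]
  take J:  [B object] + [J B object] + [J B object] + [J]
  take B:  [B object] + [B object] + [B object]
  take object:  [object] + [object] + [object]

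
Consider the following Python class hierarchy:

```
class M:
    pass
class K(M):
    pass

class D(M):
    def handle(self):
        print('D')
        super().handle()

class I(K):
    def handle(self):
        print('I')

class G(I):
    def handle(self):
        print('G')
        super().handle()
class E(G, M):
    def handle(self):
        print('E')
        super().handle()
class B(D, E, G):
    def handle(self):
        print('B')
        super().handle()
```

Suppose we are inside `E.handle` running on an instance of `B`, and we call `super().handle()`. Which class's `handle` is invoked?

G

L[B] = B + merge(L[D], L[E], L[G], [D E G])
  take D:  [D M object] + [E G I K M object] + [G I K M object] + [D E G]
  take E:  [M object] + [E G I K M object] + [G I K M object] + [E G]
  take G:  [M object] + [G I K M object] + [G I K M object] + [G]
  take I:  [M object] + [I K M object] + [I K M object]
  take K:  [M object] + [K M object] + [K M object]
  take M:  [M object] + [M object] + [M object]
  take object:  [object] + [object] + [object]
MRO: B D E G I K M object
super() in E.handle on a B instance goes to the class after E in B's MRO: G.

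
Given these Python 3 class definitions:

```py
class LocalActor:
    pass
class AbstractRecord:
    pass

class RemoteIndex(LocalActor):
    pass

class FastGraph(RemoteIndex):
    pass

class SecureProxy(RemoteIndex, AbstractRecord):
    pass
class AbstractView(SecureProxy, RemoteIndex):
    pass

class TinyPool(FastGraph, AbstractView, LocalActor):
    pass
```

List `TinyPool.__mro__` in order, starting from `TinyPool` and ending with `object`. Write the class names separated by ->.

L[TinyPool] = TinyPool + merge(L[FastGraph], L[AbstractView], L[LocalActor], [FastGraph AbstractView LocalActor])
  take FastGraph:  [FastGraph RemoteIndex LocalActor object] + [AbstractView SecureProxy RemoteIndex LocalActor AbstractRecord object] + [LocalActor object] + [FastGraph AbstractView LocalActor]
  take AbstractView:  [RemoteIndex LocalActor object] + [AbstractView SecureProxy RemoteIndex LocalActor AbstractRecord object] + [LocalActor object] + [AbstractView LocalActor]
  take SecureProxy:  [RemoteIndex LocalActor object] + [SecureProxy RemoteIndex LocalActor AbstractRecord object] + [LocalActor object] + [LocalActor]
  take RemoteIndex:  [RemoteIndex LocalActor object] + [RemoteIndex LocalActor AbstractRecord object] + [LocalActor object] + [LocalActor]
  take LocalActor:  [LocalActor object] + [LocalActor AbstractRecord object] + [LocalActor object] + [LocalActor]
  take AbstractRecord:  [object] + [AbstractRecord object] + [object]
  take object:  [object] + [object] + [object]

TinyPool -> FastGraph -> AbstractView -> SecureProxy -> RemoteIndex -> LocalActor -> AbstractRecord -> object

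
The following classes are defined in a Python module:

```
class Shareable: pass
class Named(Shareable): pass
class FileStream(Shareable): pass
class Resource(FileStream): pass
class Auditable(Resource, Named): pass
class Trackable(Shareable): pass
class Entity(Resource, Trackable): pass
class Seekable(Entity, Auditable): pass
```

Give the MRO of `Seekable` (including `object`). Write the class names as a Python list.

L[Seekable] = Seekable + merge(L[Entity], L[Auditable], [Entity Auditable])
  take Entity:  [Entity Resource FileStream Trackable Shareable object] + [Auditable Resource FileStream Named Shareable object] + [Entity Auditable]
  take Auditable:  [Resource FileStream Trackable Shareable object] + [Auditable Resource FileStream Named Shareable object] + [Auditable]
  take Resource:  [Resource FileStream Trackable Shareable object] + [Resource FileStream Named Shareable object]
  take FileStream:  [FileStream Trackable Shareable object] + [FileStream Named Shareable object]
  take Trackable:  [Trackable Shareable object] + [Named Shareable object]
  take Named:  [Shareable object] + [Named Shareable object]
  take Shareable:  [Shareable object] + [Shareable object]
  take object:  [object] + [object]

[Seekable, Entity, Auditable, Resource, FileStream, Trackable, Named, Shareable, object]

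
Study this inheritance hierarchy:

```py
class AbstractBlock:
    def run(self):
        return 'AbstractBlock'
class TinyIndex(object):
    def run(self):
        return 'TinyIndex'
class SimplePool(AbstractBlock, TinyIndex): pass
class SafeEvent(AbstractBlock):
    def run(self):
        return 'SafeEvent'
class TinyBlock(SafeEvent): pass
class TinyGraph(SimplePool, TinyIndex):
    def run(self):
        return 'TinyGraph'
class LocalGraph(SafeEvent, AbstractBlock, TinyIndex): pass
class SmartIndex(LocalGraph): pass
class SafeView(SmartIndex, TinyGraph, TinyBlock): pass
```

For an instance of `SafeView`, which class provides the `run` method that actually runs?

L[SafeView] = SafeView + merge(L[SmartIndex], L[TinyGraph], L[TinyBlock], [SmartIndex TinyGraph TinyBlock])
  take SmartIndex:  [SmartIndex LocalGraph SafeEvent AbstractBlock TinyIndex object] + [TinyGraph SimplePool AbstractBlock TinyIndex object] + [TinyBlock SafeEvent AbstractBlock object] + [SmartIndex TinyGraph TinyBlock]
  take LocalGraph:  [LocalGraph SafeEvent AbstractBlock TinyIndex object] + [TinyGraph SimplePool AbstractBlock TinyIndex object] + [TinyBlock SafeEvent AbstractBlock object] + [TinyGraph TinyBlock]
  take TinyGraph:  [SafeEvent AbstractBlock TinyIndex object] + [TinyGraph SimplePool AbstractBlock TinyIndex object] + [TinyBlock SafeEvent AbstractBlock object] + [TinyGraph TinyBlock]
  take SimplePool:  [SafeEvent AbstractBlock TinyIndex object] + [SimplePool AbstractBlock TinyIndex object] + [TinyBlock SafeEvent AbstractBlock object] + [TinyBlock]
  take TinyBlock:  [SafeEvent AbstractBlock TinyIndex object] + [AbstractBlock TinyIndex object] + [TinyBlock SafeEvent AbstractBlock object] + [TinyBlock]
  take SafeEvent:  [SafeEvent AbstractBlock TinyIndex object] + [AbstractBlock TinyIndex object] + [SafeEvent AbstractBlock object]
  take AbstractBlock:  [AbstractBlock TinyIndex object] + [AbstractBlock TinyIndex object] + [AbstractBlock object]
  take TinyIndex:  [TinyIndex object] + [TinyIndex object] + [object]
  take object:  [object] + [object] + [object]
MRO: SafeView SmartIndex LocalGraph TinyGraph SimplePool TinyBlock SafeEvent AbstractBlock TinyIndex object
run is defined in: AbstractBlock, SafeEvent, TinyGraph, TinyIndex. First along the MRO is TinyGraph.

TinyGraph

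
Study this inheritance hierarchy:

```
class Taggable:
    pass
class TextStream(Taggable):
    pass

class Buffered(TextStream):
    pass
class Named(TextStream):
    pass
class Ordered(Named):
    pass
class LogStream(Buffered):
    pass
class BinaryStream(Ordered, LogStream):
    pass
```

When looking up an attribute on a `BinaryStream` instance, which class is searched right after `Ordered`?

Named

L[BinaryStream] = BinaryStream + merge(L[Ordered], L[LogStream], [Ordered LogStream])
  take Ordered:  [Ordered Named TextStream Taggable object] + [LogStream Buffered TextStream Taggable object] + [Ordered LogStream]
  take Named:  [Named TextStream Taggable object] + [LogStream Buffered TextStream Taggable object] + [LogStream]
  take LogStream:  [TextStream Taggable object] + [LogStream Buffered TextStream Taggable object] + [LogStream]
  take Buffered:  [TextStream Taggable object] + [Buffered TextStream Taggable object]
  take TextStream:  [TextStream Taggable object] + [TextStream Taggable object]
  take Taggable:  [Taggable object] + [Taggable object]
  take object:  [object] + [object]
MRO: BinaryStream Ordered Named LogStream Buffered TextStream Taggable object
Ordered is at position 1; next is Named.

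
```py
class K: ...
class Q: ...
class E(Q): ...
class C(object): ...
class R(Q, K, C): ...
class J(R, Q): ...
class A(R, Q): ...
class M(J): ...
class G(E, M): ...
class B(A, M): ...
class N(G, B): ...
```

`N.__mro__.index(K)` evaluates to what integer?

L[N] = N + merge(L[G], L[B], [G B])
  take G:  [G E M J R Q K C object] + [B A M J R Q K C object] + [G B]
  take E:  [E M J R Q K C object] + [B A M J R Q K C object] + [B]
  take B:  [M J R Q K C object] + [B A M J R Q K C object] + [B]
  take A:  [M J R Q K C object] + [A M J R Q K C object]
  take M:  [M J R Q K C object] + [M J R Q K C object]
  take J:  [J R Q K C object] + [J R Q K C object]
  take R:  [R Q K C object] + [R Q K C object]
  take Q:  [Q K C object] + [Q K C object]
  take K:  [K C object] + [K C object]
  take C:  [C object] + [C object]
  take object:  [object] + [object]
MRO: N G E B A M J R Q K C object
K sits at index 9.

9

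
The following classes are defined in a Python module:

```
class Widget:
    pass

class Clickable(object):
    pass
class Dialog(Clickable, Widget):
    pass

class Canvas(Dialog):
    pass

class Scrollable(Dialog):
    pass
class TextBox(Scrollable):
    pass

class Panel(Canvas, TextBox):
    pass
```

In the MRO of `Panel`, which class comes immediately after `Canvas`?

TextBox

L[Panel] = Panel + merge(L[Canvas], L[TextBox], [Canvas TextBox])
  take Canvas:  [Canvas Dialog Clickable Widget object] + [TextBox Scrollable Dialog Clickable Widget object] + [Canvas TextBox]
  take TextBox:  [Dialog Clickable Widget object] + [TextBox Scrollable Dialog Clickable Widget object] + [TextBox]
  take Scrollable:  [Dialog Clickable Widget object] + [Scrollable Dialog Clickable Widget object]
  take Dialog:  [Dialog Clickable Widget object] + [Dialog Clickable Widget object]
  take Clickable:  [Clickable Widget object] + [Clickable Widget object]
  take Widget:  [Widget object] + [Widget object]
  take object:  [object] + [object]
MRO: Panel Canvas TextBox Scrollable Dialog Clickable Widget object
Canvas is at position 1; next is TextBox.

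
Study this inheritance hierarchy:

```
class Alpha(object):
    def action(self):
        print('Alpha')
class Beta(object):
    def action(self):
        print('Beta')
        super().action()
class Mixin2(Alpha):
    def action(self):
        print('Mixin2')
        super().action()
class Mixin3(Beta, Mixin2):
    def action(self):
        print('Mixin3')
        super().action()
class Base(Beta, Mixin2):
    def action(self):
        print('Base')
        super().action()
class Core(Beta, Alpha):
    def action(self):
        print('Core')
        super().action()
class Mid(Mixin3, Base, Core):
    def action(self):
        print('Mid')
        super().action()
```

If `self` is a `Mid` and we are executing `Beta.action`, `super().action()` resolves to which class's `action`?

Mixin2

L[Mid] = Mid + merge(L[Mixin3], L[Base], L[Core], [Mixin3 Base Core])
  take Mixin3:  [Mixin3 Beta Mixin2 Alpha object] + [Base Beta Mixin2 Alpha object] + [Core Beta Alpha object] + [Mixin3 Base Core]
  take Base:  [Beta Mixin2 Alpha object] + [Base Beta Mixin2 Alpha object] + [Core Beta Alpha object] + [Base Core]
  take Core:  [Beta Mixin2 Alpha object] + [Beta Mixin2 Alpha object] + [Core Beta Alpha object] + [Core]
  take Beta:  [Beta Mixin2 Alpha object] + [Beta Mixin2 Alpha object] + [Beta Alpha object]
  take Mixin2:  [Mixin2 Alpha object] + [Mixin2 Alpha object] + [Alpha object]
  take Alpha:  [Alpha object] + [Alpha object] + [Alpha object]
  take object:  [object] + [object] + [object]
MRO: Mid Mixin3 Base Core Beta Mixin2 Alpha object
super() in Beta.action on a Mid instance goes to the class after Beta in Mid's MRO: Mixin2.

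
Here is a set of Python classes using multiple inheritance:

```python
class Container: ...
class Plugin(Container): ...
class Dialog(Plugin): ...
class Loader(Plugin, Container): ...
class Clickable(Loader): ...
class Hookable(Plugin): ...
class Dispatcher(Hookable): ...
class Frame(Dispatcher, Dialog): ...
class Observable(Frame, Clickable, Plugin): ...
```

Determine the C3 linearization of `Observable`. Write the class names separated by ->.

L[Observable] = Observable + merge(L[Frame], L[Clickable], L[Plugin], [Frame Clickable Plugin])
  take Frame:  [Frame Dispatcher Hookable Dialog Plugin Container object] + [Clickable Loader Plugin Container object] + [Plugin Container object] + [Frame Clickable Plugin]
  take Dispatcher:  [Dispatcher Hookable Dialog Plugin Container object] + [Clickable Loader Plugin Container object] + [Plugin Container object] + [Clickable Plugin]
  take Hookable:  [Hookable Dialog Plugin Container object] + [Clickable Loader Plugin Container object] + [Plugin Container object] + [Clickable Plugin]
  take Dialog:  [Dialog Plugin Container object] + [Clickable Loader Plugin Container object] + [Plugin Container object] + [Clickable Plugin]
  take Clickable:  [Plugin Container object] + [Clickable Loader Plugin Container object] + [Plugin Container object] + [Clickable Plugin]
  take Loader:  [Plugin Container object] + [Loader Plugin Container object] + [Plugin Container object] + [Plugin]
  take Plugin:  [Plugin Container object] + [Plugin Container object] + [Plugin Container object] + [Plugin]
  take Container:  [Container object] + [Container object] + [Container object]
  take object:  [object] + [object] + [object]

Observable -> Frame -> Dispatcher -> Hookable -> Dialog -> Clickable -> Loader -> Plugin -> Container -> object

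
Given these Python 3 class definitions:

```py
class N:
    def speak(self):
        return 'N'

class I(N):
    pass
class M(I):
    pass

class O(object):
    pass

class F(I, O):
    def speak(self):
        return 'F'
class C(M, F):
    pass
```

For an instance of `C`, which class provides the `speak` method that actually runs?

L[C] = C + merge(L[M], L[F], [M F])
  take M:  [M I N object] + [F I N O object] + [M F]
  take F:  [I N object] + [F I N O object] + [F]
  take I:  [I N object] + [I N O object]
  take N:  [N object] + [N O object]
  take O:  [object] + [O object]
  take object:  [object] + [object]
MRO: C M F I N O object
speak is defined in: F, N. First along the MRO is F.

F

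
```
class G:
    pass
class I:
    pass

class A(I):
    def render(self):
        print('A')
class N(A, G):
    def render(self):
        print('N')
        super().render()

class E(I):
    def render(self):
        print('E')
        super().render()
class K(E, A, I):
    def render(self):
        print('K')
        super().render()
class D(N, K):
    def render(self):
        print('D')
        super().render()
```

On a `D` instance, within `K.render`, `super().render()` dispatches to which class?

L[D] = D + merge(L[N], L[K], [N K])
  take N:  [N A I G object] + [K E A I object] + [N K]
  take K:  [A I G object] + [K E A I object] + [K]
  take E:  [A I G object] + [E A I object]
  take A:  [A I G object] + [A I object]
  take I:  [I G object] + [I object]
  take G:  [G object] + [object]
  take object:  [object] + [object]
MRO: D N K E A I G object
super() in K.render on a D instance goes to the class after K in D's MRO: E.

E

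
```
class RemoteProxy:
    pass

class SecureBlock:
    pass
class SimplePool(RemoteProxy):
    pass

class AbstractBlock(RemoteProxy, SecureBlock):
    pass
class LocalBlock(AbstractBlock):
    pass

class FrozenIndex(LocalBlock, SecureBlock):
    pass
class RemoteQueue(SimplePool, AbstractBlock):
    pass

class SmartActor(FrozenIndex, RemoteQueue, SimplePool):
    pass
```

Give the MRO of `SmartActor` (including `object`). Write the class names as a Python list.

L[SmartActor] = SmartActor + merge(L[FrozenIndex], L[RemoteQueue], L[SimplePool], [FrozenIndex RemoteQueue SimplePool])
  take FrozenIndex:  [FrozenIndex LocalBlock AbstractBlock RemoteProxy SecureBlock object] + [RemoteQueue SimplePool AbstractBlock RemoteProxy SecureBlock object] + [SimplePool RemoteProxy object] + [FrozenIndex RemoteQueue SimplePool]
  take LocalBlock:  [LocalBlock AbstractBlock RemoteProxy SecureBlock object] + [RemoteQueue SimplePool AbstractBlock RemoteProxy SecureBlock object] + [SimplePool RemoteProxy object] + [RemoteQueue SimplePool]
  take RemoteQueue:  [AbstractBlock RemoteProxy SecureBlock object] + [RemoteQueue SimplePool AbstractBlock RemoteProxy SecureBlock object] + [SimplePool RemoteProxy object] + [RemoteQueue SimplePool]
  take SimplePool:  [AbstractBlock RemoteProxy SecureBlock object] + [SimplePool AbstractBlock RemoteProxy SecureBlock object] + [SimplePool RemoteProxy object] + [SimplePool]
  take AbstractBlock:  [AbstractBlock RemoteProxy SecureBlock object] + [AbstractBlock RemoteProxy SecureBlock object] + [RemoteProxy object]
  take RemoteProxy:  [RemoteProxy SecureBlock object] + [RemoteProxy SecureBlock object] + [RemoteProxy object]
  take SecureBlock:  [SecureBlock object] + [SecureBlock object] + [object]
  take object:  [object] + [object] + [object]

[SmartActor, FrozenIndex, LocalBlock, RemoteQueue, SimplePool, AbstractBlock, RemoteProxy, SecureBlock, object]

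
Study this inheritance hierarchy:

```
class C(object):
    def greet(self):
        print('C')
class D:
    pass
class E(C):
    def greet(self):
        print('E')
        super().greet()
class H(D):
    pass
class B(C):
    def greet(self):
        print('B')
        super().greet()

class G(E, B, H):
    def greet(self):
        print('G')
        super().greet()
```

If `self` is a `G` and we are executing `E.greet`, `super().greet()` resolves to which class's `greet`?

L[G] = G + merge(L[E], L[B], L[H], [E B H])
  take E:  [E C object] + [B C object] + [H D object] + [E B H]
  take B:  [C object] + [B C object] + [H D object] + [B H]
  take C:  [C object] + [C object] + [H D object] + [H]
  take H:  [object] + [object] + [H D object] + [H]
  take D:  [object] + [object] + [D object]
  take object:  [object] + [object] + [object]
MRO: G E B C H D object
super() in E.greet on a G instance goes to the class after E in G's MRO: B.

B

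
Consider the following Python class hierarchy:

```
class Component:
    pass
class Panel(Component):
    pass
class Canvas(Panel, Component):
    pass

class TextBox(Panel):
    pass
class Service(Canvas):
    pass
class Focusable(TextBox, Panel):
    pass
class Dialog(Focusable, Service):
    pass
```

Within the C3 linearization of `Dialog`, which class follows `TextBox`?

L[Dialog] = Dialog + merge(L[Focusable], L[Service], [Focusable Service])
  take Focusable:  [Focusable TextBox Panel Component object] + [Service Canvas Panel Component object] + [Focusable Service]
  take TextBox:  [TextBox Panel Component object] + [Service Canvas Panel Component object] + [Service]
  take Service:  [Panel Component object] + [Service Canvas Panel Component object] + [Service]
  take Canvas:  [Panel Component object] + [Canvas Panel Component object]
  take Panel:  [Panel Component object] + [Panel Component object]
  take Component:  [Component object] + [Component object]
  take object:  [object] + [object]
MRO: Dialog Focusable TextBox Service Canvas Panel Component object
TextBox is at position 2; next is Service.

Service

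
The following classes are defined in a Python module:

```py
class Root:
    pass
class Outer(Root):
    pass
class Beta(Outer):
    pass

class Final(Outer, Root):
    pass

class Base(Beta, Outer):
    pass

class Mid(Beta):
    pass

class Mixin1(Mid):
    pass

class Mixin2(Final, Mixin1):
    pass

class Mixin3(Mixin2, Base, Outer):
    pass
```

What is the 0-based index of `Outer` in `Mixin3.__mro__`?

L[Mixin3] = Mixin3 + merge(L[Mixin2], L[Base], L[Outer], [Mixin2 Base Outer])
  take Mixin2:  [Mixin2 Final Mixin1 Mid Beta Outer Root object] + [Base Beta Outer Root object] + [Outer Root object] + [Mixin2 Base Outer]
  take Final:  [Final Mixin1 Mid Beta Outer Root object] + [Base Beta Outer Root object] + [Outer Root object] + [Base Outer]
  take Mixin1:  [Mixin1 Mid Beta Outer Root object] + [Base Beta Outer Root object] + [Outer Root object] + [Base Outer]
  take Mid:  [Mid Beta Outer Root object] + [Base Beta Outer Root object] + [Outer Root object] + [Base Outer]
  take Base:  [Beta Outer Root object] + [Base Beta Outer Root object] + [Outer Root object] + [Base Outer]
  take Beta:  [Beta Outer Root object] + [Beta Outer Root object] + [Outer Root object] + [Outer]
  take Outer:  [Outer Root object] + [Outer Root object] + [Outer Root object] + [Outer]
  take Root:  [Root object] + [Root object] + [Root object]
  take object:  [object] + [object] + [object]
MRO: Mixin3 Mixin2 Final Mixin1 Mid Base Beta Outer Root object
Outer sits at index 7.

7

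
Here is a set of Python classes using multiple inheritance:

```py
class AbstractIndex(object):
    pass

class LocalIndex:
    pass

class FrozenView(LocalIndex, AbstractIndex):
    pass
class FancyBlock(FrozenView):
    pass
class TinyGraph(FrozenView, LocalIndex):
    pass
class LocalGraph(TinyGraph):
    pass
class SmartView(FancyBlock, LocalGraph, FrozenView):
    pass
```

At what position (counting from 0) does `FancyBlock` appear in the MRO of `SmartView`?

1

L[SmartView] = SmartView + merge(L[FancyBlock], L[LocalGraph], L[FrozenView], [FancyBlock LocalGraph FrozenView])
  take FancyBlock:  [FancyBlock FrozenView LocalIndex AbstractIndex object] + [LocalGraph TinyGraph FrozenView LocalIndex AbstractIndex object] + [FrozenView LocalIndex AbstractIndex object] + [FancyBlock LocalGraph FrozenView]
  take LocalGraph:  [FrozenView LocalIndex AbstractIndex object] + [LocalGraph TinyGraph FrozenView LocalIndex AbstractIndex object] + [FrozenView LocalIndex AbstractIndex object] + [LocalGraph FrozenView]
  take TinyGraph:  [FrozenView LocalIndex AbstractIndex object] + [TinyGraph FrozenView LocalIndex AbstractIndex object] + [FrozenView LocalIndex AbstractIndex object] + [FrozenView]
  take FrozenView:  [FrozenView LocalIndex AbstractIndex object] + [FrozenView LocalIndex AbstractIndex object] + [FrozenView LocalIndex AbstractIndex object] + [FrozenView]
  take LocalIndex:  [LocalIndex AbstractIndex object] + [LocalIndex AbstractIndex object] + [LocalIndex AbstractIndex object]
  take AbstractIndex:  [AbstractIndex object] + [AbstractIndex object] + [AbstractIndex object]
  take object:  [object] + [object] + [object]
MRO: SmartView FancyBlock LocalGraph TinyGraph FrozenView LocalIndex AbstractIndex object
FancyBlock sits at index 1.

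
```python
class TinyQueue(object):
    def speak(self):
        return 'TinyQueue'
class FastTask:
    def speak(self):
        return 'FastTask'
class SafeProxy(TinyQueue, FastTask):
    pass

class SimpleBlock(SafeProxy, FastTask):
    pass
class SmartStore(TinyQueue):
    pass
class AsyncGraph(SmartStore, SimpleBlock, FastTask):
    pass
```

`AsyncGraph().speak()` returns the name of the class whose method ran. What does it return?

L[AsyncGraph] = AsyncGraph + merge(L[SmartStore], L[SimpleBlock], L[FastTask], [SmartStore SimpleBlock FastTask])
  take SmartStore:  [SmartStore TinyQueue object] + [SimpleBlock SafeProxy TinyQueue FastTask object] + [FastTask object] + [SmartStore SimpleBlock FastTask]
  take SimpleBlock:  [TinyQueue object] + [SimpleBlock SafeProxy TinyQueue FastTask object] + [FastTask object] + [SimpleBlock FastTask]
  take SafeProxy:  [TinyQueue object] + [SafeProxy TinyQueue FastTask object] + [FastTask object] + [FastTask]
  take TinyQueue:  [TinyQueue object] + [TinyQueue FastTask object] + [FastTask object] + [FastTask]
  take FastTask:  [object] + [FastTask object] + [FastTask object] + [FastTask]
  take object:  [object] + [object] + [object]
MRO: AsyncGraph SmartStore SimpleBlock SafeProxy TinyQueue FastTask object
speak is defined in: FastTask, TinyQueue. First along the MRO is TinyQueue.

TinyQueue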